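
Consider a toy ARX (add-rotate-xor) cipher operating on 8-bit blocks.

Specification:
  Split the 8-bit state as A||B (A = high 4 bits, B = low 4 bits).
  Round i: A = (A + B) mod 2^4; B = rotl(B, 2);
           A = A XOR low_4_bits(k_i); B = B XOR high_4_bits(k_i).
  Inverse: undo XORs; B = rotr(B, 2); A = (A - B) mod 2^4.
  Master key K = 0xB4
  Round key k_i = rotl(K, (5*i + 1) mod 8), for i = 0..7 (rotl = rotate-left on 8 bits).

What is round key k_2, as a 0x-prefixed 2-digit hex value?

K = 0xB4
k_0 = rotl(K, (5*0+1) mod 8) = rotl(K, 1) = 0x69
k_1 = rotl(K, (5*1+1) mod 8) = rotl(K, 6) = 0x2D
k_2 = rotl(K, (5*2+1) mod 8) = rotl(K, 3) = 0xA5

0xA5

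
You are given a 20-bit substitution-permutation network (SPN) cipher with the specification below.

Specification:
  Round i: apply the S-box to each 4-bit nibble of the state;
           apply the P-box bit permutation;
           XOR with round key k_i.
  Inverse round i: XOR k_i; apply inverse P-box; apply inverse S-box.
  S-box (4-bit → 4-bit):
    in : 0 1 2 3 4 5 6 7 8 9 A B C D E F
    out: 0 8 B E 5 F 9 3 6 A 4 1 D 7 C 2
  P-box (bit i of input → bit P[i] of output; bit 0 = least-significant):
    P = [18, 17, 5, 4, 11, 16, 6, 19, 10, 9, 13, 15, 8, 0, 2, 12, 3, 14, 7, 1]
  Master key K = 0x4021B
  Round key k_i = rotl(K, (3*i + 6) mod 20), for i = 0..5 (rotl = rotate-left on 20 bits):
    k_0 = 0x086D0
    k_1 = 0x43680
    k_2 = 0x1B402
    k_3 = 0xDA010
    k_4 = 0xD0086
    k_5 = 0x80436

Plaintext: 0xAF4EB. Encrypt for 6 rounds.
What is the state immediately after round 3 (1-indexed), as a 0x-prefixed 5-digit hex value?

0x9B5B8

s_0 = plaintext = 0xAF4EB
s_1 = Round(s_0, k_0) = 0xCA211
s_2 = Round(s_1, k_1) = 0xCB01E
s_3 = Round(s_2, k_2) = 0x9B5B8
s_4 = Round(s_3, k_3) = 0xF4F32
s_5 = Round(s_4, k_4) = 0x243D2
s_6 = Round(s_5, k_5) = 0xFEF68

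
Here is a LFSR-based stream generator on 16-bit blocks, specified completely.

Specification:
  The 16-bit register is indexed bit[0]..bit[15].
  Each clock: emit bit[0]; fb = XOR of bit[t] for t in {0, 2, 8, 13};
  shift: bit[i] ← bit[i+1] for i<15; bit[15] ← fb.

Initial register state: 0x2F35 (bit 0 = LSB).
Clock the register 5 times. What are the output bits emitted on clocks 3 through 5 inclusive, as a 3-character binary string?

101

reg_0 = 0x2F35
clock 1: out=1, reg = 0x179A
clock 2: out=0, reg = 0x8BCD
clock 3: out=1, reg = 0xC5E6
clock 4: out=0, reg = 0x62F3
clock 5: out=1, reg = 0x3179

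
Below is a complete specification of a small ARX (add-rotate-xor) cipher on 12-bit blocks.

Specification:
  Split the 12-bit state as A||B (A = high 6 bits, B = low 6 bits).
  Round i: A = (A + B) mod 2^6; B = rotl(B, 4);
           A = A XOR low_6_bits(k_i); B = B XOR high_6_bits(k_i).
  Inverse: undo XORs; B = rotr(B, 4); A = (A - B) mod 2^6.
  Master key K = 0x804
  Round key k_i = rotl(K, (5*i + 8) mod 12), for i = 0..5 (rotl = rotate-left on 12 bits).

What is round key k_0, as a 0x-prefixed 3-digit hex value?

0x480

K = 0x804
k_0 = rotl(K, (5*0+8) mod 12) = rotl(K, 8) = 0x480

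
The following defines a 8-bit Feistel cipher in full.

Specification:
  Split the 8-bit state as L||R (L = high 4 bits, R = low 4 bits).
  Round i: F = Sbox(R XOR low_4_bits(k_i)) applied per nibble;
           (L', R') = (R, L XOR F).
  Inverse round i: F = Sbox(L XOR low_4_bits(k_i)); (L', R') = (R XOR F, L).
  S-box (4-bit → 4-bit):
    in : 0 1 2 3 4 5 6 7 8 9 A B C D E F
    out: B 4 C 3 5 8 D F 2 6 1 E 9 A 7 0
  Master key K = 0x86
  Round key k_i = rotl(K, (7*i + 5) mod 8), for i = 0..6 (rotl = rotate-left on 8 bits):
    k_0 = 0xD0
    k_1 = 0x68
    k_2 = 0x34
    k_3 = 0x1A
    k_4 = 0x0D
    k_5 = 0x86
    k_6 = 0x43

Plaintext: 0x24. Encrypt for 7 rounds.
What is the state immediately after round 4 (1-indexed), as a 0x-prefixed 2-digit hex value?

s_0 = plaintext = 0x24
s_1 = Round(s_0, k_0) = 0x47
s_2 = Round(s_1, k_1) = 0x74
s_3 = Round(s_2, k_2) = 0x4C
s_4 = Round(s_3, k_3) = 0xC9
s_5 = Round(s_4, k_4) = 0x99
s_6 = Round(s_5, k_5) = 0x99
s_7 = Round(s_6, k_6) = 0x98

0xC9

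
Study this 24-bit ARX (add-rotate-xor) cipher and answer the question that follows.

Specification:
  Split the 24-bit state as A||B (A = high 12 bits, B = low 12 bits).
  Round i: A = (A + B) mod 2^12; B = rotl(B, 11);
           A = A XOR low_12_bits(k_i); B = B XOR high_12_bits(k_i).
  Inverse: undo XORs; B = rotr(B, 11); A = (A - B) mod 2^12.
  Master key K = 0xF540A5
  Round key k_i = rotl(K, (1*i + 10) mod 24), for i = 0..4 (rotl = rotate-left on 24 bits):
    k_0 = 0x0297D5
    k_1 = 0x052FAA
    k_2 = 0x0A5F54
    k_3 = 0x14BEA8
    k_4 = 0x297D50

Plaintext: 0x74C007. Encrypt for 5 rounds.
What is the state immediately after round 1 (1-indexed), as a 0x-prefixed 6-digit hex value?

0x08682A

s_0 = plaintext = 0x74C007
s_1 = Round(s_0, k_0) = 0x08682A
s_2 = Round(s_1, k_1) = 0x71A447
s_3 = Round(s_2, k_2) = 0x435A86
s_4 = Round(s_3, k_3) = 0x013408
s_5 = Round(s_4, k_4) = 0x94B093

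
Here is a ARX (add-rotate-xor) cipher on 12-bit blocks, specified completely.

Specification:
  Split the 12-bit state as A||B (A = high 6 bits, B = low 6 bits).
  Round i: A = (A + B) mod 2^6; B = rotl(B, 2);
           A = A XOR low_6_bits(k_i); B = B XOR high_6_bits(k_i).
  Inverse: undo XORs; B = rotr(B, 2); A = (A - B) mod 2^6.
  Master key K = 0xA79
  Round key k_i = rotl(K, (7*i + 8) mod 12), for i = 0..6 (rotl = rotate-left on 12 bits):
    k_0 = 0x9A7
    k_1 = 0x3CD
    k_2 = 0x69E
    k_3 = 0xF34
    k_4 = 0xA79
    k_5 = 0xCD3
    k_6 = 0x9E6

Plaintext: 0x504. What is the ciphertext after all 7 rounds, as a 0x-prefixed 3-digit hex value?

s_0 = plaintext = 0x504
s_1 = Round(s_0, k_0) = 0xFF6
s_2 = Round(s_1, k_1) = 0xE14
s_3 = Round(s_2, k_2) = 0x48B
s_4 = Round(s_3, k_3) = 0xA50
s_5 = Round(s_4, k_4) = 0x028
s_6 = Round(s_5, k_5) = 0xED1
s_7 = Round(s_6, k_6) = 0xAA2

0xAA2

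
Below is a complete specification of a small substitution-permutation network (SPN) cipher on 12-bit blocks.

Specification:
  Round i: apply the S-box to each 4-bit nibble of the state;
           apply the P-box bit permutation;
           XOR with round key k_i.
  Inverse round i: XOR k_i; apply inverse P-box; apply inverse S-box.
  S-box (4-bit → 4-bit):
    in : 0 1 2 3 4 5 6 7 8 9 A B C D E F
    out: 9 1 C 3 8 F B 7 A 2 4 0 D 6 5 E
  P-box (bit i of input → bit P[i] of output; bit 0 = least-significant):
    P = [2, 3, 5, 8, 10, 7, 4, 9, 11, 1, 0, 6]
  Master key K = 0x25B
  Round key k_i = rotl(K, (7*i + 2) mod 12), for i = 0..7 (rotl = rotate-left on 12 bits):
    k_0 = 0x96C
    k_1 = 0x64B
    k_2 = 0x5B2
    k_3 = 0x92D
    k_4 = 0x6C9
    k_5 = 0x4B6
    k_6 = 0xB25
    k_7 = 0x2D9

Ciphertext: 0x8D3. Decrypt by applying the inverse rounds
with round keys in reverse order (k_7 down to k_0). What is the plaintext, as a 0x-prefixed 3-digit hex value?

0x212

s_0 = ciphertext = 0x8D3
s_1 = InvRound(s_0, k_7) = 0x349
s_2 = InvRound(s_1, k_6) = 0x0B7
s_3 = InvRound(s_2, k_5) = 0xA1B
s_4 = InvRound(s_3, k_4) = 0x67B
s_5 = InvRound(s_4, k_3) = 0x6C0
s_6 = InvRound(s_5, k_2) = 0x822
s_7 = InvRound(s_6, k_1) = 0xC0D
s_8 = InvRound(s_7, k_0) = 0x212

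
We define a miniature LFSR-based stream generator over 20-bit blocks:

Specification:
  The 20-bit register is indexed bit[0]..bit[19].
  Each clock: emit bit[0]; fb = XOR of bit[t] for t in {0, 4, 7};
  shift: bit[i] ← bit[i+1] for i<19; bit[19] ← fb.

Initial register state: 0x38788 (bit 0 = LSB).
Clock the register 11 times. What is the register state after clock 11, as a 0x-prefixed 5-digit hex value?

0x1FE70

reg_0 = 0x38788
clock 1: out=0, reg = 0x9C3C4
clock 2: out=0, reg = 0xCE1E2
clock 3: out=0, reg = 0xE70F1
clock 4: out=1, reg = 0xF3878
clock 5: out=0, reg = 0xF9C3C
clock 6: out=0, reg = 0xFCE1E
clock 7: out=0, reg = 0xFE70F
clock 8: out=1, reg = 0xFF387
clock 9: out=1, reg = 0x7F9C3
clock 10: out=1, reg = 0x3FCE1
clock 11: out=1, reg = 0x1FE70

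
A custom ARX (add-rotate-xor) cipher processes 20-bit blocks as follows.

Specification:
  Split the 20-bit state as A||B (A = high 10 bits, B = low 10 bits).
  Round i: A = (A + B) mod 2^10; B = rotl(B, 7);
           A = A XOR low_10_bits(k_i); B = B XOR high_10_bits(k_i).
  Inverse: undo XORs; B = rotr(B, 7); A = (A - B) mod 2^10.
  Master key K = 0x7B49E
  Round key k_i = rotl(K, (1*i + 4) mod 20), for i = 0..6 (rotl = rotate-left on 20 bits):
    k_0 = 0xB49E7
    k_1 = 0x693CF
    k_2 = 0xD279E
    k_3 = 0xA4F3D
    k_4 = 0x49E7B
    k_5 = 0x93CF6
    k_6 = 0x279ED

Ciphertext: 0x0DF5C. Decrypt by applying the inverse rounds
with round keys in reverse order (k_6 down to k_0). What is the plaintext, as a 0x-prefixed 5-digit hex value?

0x1F29A

s_0 = ciphertext = 0x0DF5C
s_1 = InvRound(s_0, k_6) = 0xF0E17
s_2 = InvRound(s_1, k_5) = 0x1D6C0
s_3 = InvRound(s_2, k_4) = 0xB3F3F
s_4 = InvRound(s_3, k_3) = 0x23D63
s_5 = InvRound(s_4, k_2) = 0x6F554
s_6 = InvRound(s_5, k_1) = 0xBC781
s_7 = InvRound(s_6, k_0) = 0x1F29A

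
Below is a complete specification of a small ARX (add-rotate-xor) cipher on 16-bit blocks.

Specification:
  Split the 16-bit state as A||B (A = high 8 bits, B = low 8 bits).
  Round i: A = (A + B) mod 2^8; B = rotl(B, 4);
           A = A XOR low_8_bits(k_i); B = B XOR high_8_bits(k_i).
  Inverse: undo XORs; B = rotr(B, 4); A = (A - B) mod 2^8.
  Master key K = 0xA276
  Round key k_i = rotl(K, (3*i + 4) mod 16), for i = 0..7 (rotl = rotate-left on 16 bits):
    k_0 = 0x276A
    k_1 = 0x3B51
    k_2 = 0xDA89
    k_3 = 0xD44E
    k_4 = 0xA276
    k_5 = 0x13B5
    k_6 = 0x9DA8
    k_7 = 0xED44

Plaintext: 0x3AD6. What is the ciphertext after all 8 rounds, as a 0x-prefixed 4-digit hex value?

0xF6EB

s_0 = plaintext = 0x3AD6
s_1 = Round(s_0, k_0) = 0x7A4A
s_2 = Round(s_1, k_1) = 0x959F
s_3 = Round(s_2, k_2) = 0xBD23
s_4 = Round(s_3, k_3) = 0xAEE6
s_5 = Round(s_4, k_4) = 0xE2CC
s_6 = Round(s_5, k_5) = 0x1BDF
s_7 = Round(s_6, k_6) = 0x5260
s_8 = Round(s_7, k_7) = 0xF6EB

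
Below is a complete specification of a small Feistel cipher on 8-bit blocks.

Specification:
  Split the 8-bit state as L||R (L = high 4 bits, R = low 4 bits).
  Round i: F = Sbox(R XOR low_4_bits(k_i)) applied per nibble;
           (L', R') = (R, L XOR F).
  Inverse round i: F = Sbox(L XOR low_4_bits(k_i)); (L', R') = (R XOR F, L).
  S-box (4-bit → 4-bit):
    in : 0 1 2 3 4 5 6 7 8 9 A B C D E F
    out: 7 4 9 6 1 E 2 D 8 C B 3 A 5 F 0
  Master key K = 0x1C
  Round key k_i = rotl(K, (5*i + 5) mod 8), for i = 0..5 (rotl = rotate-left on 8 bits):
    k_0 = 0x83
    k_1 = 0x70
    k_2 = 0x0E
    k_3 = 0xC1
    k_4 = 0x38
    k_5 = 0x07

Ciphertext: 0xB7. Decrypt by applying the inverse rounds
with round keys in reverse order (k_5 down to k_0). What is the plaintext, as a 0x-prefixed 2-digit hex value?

s_0 = ciphertext = 0xB7
s_1 = InvRound(s_0, k_5) = 0xDB
s_2 = InvRound(s_1, k_4) = 0x5D
s_3 = InvRound(s_2, k_3) = 0xC5
s_4 = InvRound(s_3, k_2) = 0xCC
s_5 = InvRound(s_4, k_1) = 0x6C
s_6 = InvRound(s_5, k_0) = 0x26

0x26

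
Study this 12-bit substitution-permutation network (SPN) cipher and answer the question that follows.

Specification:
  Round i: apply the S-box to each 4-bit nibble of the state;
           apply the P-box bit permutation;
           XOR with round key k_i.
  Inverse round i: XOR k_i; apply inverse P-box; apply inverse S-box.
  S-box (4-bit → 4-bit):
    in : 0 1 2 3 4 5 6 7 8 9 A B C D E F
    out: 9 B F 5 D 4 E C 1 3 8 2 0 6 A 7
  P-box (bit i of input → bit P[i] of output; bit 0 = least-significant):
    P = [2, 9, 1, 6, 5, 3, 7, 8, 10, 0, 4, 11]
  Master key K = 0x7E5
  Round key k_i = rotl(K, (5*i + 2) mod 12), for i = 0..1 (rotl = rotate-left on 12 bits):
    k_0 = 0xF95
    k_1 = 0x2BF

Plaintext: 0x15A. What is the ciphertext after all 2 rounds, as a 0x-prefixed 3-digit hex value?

s_0 = plaintext = 0x15A
s_1 = Round(s_0, k_0) = 0x354
s_2 = Round(s_1, k_1) = 0x669

0x669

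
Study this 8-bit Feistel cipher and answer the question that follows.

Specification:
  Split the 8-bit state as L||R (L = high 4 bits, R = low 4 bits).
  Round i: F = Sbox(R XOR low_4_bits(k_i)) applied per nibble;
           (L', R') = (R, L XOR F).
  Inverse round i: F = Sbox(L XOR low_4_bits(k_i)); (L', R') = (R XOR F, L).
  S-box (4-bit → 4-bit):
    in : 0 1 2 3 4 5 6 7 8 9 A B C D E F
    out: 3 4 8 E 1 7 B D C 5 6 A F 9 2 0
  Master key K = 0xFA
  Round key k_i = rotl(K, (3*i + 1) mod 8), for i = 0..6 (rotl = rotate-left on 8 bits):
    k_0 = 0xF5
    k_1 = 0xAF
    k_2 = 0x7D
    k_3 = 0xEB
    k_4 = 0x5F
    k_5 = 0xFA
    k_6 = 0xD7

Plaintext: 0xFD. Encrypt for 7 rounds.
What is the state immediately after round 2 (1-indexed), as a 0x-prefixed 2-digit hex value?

0x32

s_0 = plaintext = 0xFD
s_1 = Round(s_0, k_0) = 0xD3
s_2 = Round(s_1, k_1) = 0x32
s_3 = Round(s_2, k_2) = 0x23
s_4 = Round(s_3, k_3) = 0x3E
s_5 = Round(s_4, k_4) = 0xE7
s_6 = Round(s_5, k_5) = 0x77
s_7 = Round(s_6, k_6) = 0x74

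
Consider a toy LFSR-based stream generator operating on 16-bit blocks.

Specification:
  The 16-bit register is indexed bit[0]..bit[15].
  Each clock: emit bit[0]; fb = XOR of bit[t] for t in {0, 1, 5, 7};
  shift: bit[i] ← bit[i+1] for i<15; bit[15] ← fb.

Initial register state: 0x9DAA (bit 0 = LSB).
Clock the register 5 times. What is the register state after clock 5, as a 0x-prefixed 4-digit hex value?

reg_0 = 0x9DAA
clock 1: out=0, reg = 0xCED5
clock 2: out=1, reg = 0x676A
clock 3: out=0, reg = 0x33B5
clock 4: out=1, reg = 0x99DA
clock 5: out=0, reg = 0x4CED

0x4CED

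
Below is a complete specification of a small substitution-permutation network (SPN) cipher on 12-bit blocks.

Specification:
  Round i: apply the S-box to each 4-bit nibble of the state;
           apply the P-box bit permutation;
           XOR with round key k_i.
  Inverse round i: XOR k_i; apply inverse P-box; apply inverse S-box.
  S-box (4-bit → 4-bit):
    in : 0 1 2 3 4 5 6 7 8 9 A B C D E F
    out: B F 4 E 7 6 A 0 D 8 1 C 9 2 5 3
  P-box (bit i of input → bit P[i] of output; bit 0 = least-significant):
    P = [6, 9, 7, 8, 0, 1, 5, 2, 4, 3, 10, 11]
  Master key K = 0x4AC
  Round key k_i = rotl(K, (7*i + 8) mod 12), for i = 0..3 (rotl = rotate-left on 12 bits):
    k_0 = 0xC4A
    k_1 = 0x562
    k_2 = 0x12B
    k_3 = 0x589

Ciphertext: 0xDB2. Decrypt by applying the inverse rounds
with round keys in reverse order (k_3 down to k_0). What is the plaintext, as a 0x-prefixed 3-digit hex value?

s_0 = ciphertext = 0xDB2
s_1 = InvRound(s_0, k_3) = 0x047
s_2 = InvRound(s_1, k_2) = 0xDBC
s_3 = InvRound(s_2, k_1) = 0x06E
s_4 = InvRound(s_3, k_0) = 0xBB7

0xBB7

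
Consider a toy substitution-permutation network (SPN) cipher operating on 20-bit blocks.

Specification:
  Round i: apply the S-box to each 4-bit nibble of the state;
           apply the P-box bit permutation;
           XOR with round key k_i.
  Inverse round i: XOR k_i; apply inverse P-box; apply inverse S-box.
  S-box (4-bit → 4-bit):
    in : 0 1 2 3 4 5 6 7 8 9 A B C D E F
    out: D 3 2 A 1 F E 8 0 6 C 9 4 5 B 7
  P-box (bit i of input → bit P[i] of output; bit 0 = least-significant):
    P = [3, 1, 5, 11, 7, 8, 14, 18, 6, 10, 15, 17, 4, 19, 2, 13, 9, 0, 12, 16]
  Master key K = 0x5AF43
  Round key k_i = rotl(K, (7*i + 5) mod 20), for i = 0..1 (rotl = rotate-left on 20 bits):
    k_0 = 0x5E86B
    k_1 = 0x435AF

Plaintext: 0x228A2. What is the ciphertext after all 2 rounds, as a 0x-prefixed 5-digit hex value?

0x044AA

s_0 = plaintext = 0x228A2
s_1 = Round(s_0, k_0) = 0x9A868
s_2 = Round(s_1, k_1) = 0x044AA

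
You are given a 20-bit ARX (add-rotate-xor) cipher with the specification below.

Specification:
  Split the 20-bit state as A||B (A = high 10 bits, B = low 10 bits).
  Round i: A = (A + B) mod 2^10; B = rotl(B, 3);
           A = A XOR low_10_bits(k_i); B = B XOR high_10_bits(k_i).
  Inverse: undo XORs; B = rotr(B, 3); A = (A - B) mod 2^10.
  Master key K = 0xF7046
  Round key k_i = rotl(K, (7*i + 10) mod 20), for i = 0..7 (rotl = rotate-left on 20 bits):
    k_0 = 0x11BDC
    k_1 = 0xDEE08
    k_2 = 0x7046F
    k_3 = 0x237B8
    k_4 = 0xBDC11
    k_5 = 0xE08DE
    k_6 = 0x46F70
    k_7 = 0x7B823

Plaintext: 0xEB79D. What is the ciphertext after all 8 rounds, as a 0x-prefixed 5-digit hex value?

0xB2E61

s_0 = plaintext = 0xEB79D
s_1 = Round(s_0, k_0) = 0x258A9
s_2 = Round(s_1, k_1) = 0xCDE32
s_3 = Round(s_2, k_2) = 0x41855
s_4 = Round(s_3, k_3) = 0xB8E25
s_5 = Round(s_4, k_4) = 0x467DB
s_6 = Round(s_5, k_5) = 0x0A95D
s_7 = Round(s_6, k_6) = 0xBDFF1
s_8 = Round(s_7, k_7) = 0xB2E61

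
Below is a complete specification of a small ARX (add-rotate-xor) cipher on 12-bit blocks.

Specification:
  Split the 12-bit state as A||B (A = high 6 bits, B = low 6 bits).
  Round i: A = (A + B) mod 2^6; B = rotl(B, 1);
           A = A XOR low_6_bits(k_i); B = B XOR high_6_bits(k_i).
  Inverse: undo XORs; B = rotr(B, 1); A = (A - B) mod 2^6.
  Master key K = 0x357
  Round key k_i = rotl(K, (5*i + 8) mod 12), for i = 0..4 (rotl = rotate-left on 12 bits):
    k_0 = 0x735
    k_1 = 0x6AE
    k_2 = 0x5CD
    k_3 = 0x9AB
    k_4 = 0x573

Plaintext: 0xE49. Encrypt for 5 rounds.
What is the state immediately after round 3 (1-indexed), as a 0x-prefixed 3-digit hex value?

0xF1B

s_0 = plaintext = 0xE49
s_1 = Round(s_0, k_0) = 0xDCE
s_2 = Round(s_1, k_1) = 0xAC6
s_3 = Round(s_2, k_2) = 0xF1B
s_4 = Round(s_3, k_3) = 0xF10
s_5 = Round(s_4, k_4) = 0xFF5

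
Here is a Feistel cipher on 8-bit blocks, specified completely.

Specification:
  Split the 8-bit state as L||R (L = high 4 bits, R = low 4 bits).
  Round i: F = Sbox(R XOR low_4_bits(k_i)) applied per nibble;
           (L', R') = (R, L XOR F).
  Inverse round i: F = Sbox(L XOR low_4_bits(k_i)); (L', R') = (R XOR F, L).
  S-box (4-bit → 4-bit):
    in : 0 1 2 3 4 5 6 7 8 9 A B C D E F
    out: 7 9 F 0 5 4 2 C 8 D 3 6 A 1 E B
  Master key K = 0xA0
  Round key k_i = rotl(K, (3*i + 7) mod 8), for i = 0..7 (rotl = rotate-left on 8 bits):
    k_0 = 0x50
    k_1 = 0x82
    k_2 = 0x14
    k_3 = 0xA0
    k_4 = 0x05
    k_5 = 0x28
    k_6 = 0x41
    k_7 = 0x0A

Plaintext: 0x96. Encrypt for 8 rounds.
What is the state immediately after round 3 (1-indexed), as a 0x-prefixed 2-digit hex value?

0xB0

s_0 = plaintext = 0x96
s_1 = Round(s_0, k_0) = 0x6B
s_2 = Round(s_1, k_1) = 0xBB
s_3 = Round(s_2, k_2) = 0xB0
s_4 = Round(s_3, k_3) = 0x0C
s_5 = Round(s_4, k_4) = 0xCD
s_6 = Round(s_5, k_5) = 0xD8
s_7 = Round(s_6, k_6) = 0x80
s_8 = Round(s_7, k_7) = 0x0B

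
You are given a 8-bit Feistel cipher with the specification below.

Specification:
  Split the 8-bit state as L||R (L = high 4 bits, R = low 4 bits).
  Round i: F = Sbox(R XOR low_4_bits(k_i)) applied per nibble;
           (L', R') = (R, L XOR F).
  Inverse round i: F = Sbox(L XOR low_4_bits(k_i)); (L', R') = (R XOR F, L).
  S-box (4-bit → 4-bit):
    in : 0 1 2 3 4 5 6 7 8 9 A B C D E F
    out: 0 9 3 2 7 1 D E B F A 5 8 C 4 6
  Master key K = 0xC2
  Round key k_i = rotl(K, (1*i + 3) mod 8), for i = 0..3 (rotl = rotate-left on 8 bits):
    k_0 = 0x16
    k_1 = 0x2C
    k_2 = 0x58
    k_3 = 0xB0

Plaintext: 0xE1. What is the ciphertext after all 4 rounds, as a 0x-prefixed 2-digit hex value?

s_0 = plaintext = 0xE1
s_1 = Round(s_0, k_0) = 0x10
s_2 = Round(s_1, k_1) = 0x09
s_3 = Round(s_2, k_2) = 0x99
s_4 = Round(s_3, k_3) = 0x96

0x96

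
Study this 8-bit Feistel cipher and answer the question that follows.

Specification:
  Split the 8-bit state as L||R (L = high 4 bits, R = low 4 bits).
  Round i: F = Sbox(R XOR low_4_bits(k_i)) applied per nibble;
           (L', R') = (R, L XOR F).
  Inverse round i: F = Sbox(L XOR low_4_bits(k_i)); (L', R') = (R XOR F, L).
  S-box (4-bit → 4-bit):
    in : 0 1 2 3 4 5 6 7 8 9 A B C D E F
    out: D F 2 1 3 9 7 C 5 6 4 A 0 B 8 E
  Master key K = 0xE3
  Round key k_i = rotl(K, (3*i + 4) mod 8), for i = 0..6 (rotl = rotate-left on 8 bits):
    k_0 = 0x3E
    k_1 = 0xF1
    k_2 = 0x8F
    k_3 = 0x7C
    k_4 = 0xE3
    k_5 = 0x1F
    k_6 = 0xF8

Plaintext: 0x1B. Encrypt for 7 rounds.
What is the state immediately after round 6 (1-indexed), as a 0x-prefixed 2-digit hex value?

s_0 = plaintext = 0x1B
s_1 = Round(s_0, k_0) = 0xB8
s_2 = Round(s_1, k_1) = 0x8D
s_3 = Round(s_2, k_2) = 0xDA
s_4 = Round(s_3, k_3) = 0xAA
s_5 = Round(s_4, k_4) = 0xAC
s_6 = Round(s_5, k_5) = 0xCB
s_7 = Round(s_6, k_6) = 0xBD

0xCB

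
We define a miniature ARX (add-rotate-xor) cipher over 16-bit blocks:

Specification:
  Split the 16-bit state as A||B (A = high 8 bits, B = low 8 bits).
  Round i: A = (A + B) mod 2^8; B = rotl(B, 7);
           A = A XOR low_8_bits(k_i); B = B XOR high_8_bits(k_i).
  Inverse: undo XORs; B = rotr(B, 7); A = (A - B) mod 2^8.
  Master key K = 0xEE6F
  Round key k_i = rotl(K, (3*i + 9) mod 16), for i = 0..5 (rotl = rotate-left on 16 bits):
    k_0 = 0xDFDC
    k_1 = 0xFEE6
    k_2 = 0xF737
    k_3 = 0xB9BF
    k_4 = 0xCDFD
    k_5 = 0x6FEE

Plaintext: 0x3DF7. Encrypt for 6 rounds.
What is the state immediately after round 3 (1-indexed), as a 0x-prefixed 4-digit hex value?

s_0 = plaintext = 0x3DF7
s_1 = Round(s_0, k_0) = 0xE824
s_2 = Round(s_1, k_1) = 0xEAEC
s_3 = Round(s_2, k_2) = 0xE181
s_4 = Round(s_3, k_3) = 0xDD79
s_5 = Round(s_4, k_4) = 0xAB71
s_6 = Round(s_5, k_5) = 0xF2D7

0xE181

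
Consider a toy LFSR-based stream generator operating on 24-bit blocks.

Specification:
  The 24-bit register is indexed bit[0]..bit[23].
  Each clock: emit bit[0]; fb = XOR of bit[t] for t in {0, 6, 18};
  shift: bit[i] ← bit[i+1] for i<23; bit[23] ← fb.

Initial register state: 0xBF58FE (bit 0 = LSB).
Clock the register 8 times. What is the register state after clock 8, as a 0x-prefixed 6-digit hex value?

reg_0 = 0xBF58FE
clock 1: out=0, reg = 0x5FAC7F
clock 2: out=1, reg = 0xAFD63F
clock 3: out=1, reg = 0x57EB1F
clock 4: out=1, reg = 0x2BF58F
clock 5: out=1, reg = 0x95FAC7
clock 6: out=1, reg = 0xCAFD63
clock 7: out=1, reg = 0x657EB1
clock 8: out=1, reg = 0x32BF58

0x32BF58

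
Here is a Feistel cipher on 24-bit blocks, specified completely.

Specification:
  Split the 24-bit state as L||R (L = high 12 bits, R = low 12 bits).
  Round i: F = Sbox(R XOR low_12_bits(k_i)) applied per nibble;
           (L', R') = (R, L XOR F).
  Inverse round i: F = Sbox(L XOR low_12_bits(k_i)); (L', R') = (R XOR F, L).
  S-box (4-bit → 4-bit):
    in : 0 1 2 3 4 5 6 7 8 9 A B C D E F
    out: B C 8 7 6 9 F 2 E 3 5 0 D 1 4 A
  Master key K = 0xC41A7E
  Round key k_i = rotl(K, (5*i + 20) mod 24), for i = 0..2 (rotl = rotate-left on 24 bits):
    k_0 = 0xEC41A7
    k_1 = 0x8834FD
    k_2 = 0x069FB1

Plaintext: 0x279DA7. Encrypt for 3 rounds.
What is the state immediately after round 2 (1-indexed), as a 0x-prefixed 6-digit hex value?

s_0 = plaintext = 0x279DA7
s_1 = Round(s_0, k_0) = 0xDA7FC2
s_2 = Round(s_1, k_1) = 0xFC2DDD
s_3 = Round(s_2, k_2) = 0xDDD73F

0xFC2DDD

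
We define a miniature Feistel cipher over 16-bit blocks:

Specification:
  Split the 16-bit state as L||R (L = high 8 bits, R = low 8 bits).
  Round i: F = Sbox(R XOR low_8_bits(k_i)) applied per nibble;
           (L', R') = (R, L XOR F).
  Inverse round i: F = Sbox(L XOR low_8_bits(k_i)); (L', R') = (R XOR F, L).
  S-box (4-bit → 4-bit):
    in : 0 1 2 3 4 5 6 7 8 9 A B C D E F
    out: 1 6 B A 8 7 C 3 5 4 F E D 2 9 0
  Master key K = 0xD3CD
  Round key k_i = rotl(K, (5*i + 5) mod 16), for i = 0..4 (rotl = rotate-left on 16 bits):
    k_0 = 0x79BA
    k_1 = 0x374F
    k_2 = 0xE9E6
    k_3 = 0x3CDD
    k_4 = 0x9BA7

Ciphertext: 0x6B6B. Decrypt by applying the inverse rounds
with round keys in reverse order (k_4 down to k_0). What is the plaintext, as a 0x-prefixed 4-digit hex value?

s_0 = ciphertext = 0x6B6B
s_1 = InvRound(s_0, k_4) = 0xB66B
s_2 = InvRound(s_1, k_3) = 0xA5B6
s_3 = InvRound(s_2, k_2) = 0x3CA5
s_4 = InvRound(s_3, k_1) = 0x9F3C
s_5 = InvRound(s_4, k_0) = 0x8B9F

0x8B9F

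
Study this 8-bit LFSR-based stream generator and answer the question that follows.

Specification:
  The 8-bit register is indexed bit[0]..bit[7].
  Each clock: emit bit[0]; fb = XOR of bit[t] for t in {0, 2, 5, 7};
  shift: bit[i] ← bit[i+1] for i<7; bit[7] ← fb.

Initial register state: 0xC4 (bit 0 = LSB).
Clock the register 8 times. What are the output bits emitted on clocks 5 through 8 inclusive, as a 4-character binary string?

0011

reg_0 = 0xC4
clock 1: out=0, reg = 0x62
clock 2: out=0, reg = 0xB1
clock 3: out=1, reg = 0xD8
clock 4: out=0, reg = 0xEC
clock 5: out=0, reg = 0xF6
clock 6: out=0, reg = 0xFB
clock 7: out=1, reg = 0xFD
clock 8: out=1, reg = 0x7E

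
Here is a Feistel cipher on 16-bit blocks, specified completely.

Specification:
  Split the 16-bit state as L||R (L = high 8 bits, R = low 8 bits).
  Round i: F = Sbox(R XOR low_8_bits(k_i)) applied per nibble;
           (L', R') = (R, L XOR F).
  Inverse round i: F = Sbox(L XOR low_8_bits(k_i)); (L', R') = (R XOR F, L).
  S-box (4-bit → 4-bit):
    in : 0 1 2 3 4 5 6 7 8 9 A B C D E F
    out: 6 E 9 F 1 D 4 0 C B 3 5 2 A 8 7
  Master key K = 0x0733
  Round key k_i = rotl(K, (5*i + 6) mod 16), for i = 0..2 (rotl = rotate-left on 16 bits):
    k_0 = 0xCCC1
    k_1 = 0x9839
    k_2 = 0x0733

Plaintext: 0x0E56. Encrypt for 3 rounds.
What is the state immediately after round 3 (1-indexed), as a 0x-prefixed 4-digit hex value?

s_0 = plaintext = 0x0E56
s_1 = Round(s_0, k_0) = 0x56BE
s_2 = Round(s_1, k_1) = 0xBE96
s_3 = Round(s_2, k_2) = 0x9683

0x9683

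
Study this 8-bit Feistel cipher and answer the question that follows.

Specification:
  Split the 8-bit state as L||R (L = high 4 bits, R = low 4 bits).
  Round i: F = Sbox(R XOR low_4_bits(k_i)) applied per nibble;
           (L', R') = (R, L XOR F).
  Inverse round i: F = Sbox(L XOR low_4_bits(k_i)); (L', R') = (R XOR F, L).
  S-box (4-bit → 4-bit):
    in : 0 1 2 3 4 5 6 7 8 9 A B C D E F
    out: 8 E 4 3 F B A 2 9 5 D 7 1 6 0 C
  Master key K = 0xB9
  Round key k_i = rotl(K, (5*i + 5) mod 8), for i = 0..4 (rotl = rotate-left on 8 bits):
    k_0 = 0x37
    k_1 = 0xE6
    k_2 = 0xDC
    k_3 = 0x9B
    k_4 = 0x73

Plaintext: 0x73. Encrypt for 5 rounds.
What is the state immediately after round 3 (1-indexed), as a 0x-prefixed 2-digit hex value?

s_0 = plaintext = 0x73
s_1 = Round(s_0, k_0) = 0x38
s_2 = Round(s_1, k_1) = 0x83
s_3 = Round(s_2, k_2) = 0x34
s_4 = Round(s_3, k_3) = 0x4F
s_5 = Round(s_4, k_4) = 0xF5

0x34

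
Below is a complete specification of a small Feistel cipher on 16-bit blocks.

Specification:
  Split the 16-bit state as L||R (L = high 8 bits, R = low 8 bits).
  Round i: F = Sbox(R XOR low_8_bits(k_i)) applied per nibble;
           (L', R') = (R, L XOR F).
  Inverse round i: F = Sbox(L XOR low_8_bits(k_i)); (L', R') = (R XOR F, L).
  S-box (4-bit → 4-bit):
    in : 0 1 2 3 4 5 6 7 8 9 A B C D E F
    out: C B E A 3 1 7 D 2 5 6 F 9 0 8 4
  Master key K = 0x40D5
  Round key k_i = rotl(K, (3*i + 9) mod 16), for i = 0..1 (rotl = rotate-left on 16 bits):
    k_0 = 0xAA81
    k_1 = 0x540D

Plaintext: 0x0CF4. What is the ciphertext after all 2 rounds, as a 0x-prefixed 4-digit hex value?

0xDDF8

s_0 = plaintext = 0x0CF4
s_1 = Round(s_0, k_0) = 0xF4DD
s_2 = Round(s_1, k_1) = 0xDDF8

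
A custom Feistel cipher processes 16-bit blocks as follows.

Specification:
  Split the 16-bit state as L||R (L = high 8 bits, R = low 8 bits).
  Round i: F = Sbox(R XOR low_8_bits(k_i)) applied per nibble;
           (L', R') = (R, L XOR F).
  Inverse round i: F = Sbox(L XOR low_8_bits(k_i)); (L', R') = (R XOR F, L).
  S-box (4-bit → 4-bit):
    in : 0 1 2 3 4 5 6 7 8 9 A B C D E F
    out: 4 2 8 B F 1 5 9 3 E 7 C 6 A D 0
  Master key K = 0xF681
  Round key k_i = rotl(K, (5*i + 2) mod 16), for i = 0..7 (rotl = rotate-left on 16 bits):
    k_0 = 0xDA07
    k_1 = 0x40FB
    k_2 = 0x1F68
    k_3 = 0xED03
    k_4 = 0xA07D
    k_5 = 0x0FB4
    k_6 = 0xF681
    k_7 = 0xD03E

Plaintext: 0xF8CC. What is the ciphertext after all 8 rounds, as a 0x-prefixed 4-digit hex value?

0xAAC9

s_0 = plaintext = 0xF8CC
s_1 = Round(s_0, k_0) = 0xCC94
s_2 = Round(s_1, k_1) = 0x949C
s_3 = Round(s_2, k_2) = 0x9C9B
s_4 = Round(s_3, k_3) = 0x9B7F
s_5 = Round(s_4, k_4) = 0x7FD3
s_6 = Round(s_5, k_5) = 0xD326
s_7 = Round(s_6, k_6) = 0x26AA
s_8 = Round(s_7, k_7) = 0xAAC9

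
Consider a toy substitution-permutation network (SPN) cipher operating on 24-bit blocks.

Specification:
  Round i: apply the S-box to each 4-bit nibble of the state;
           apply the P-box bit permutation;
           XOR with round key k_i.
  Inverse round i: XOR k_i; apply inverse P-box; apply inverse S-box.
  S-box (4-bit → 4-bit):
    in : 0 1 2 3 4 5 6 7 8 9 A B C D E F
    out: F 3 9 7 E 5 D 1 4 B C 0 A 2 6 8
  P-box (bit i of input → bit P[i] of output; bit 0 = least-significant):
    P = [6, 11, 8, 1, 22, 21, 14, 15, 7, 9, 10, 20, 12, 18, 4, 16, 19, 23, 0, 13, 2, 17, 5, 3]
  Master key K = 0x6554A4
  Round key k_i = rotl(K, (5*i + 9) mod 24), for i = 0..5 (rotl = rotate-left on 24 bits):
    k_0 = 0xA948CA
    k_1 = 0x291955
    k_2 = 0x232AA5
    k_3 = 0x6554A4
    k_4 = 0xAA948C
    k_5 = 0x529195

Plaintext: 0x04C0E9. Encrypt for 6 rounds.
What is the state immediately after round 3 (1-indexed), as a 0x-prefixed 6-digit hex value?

s_0 = plaintext = 0x04C0E9
s_1 = Round(s_0, k_0) = 0x1E2625
s_2 = Round(s_1, k_1) = 0xFA8C90
s_3 = Round(s_2, k_2) = 0x5381FE
s_4 = Round(s_3, k_3) = 0xEDDF11
s_5 = Round(s_4, k_4) = 0x5C9CEC
s_6 = Round(s_5, k_5) = 0xE7EBB3

0x5381FE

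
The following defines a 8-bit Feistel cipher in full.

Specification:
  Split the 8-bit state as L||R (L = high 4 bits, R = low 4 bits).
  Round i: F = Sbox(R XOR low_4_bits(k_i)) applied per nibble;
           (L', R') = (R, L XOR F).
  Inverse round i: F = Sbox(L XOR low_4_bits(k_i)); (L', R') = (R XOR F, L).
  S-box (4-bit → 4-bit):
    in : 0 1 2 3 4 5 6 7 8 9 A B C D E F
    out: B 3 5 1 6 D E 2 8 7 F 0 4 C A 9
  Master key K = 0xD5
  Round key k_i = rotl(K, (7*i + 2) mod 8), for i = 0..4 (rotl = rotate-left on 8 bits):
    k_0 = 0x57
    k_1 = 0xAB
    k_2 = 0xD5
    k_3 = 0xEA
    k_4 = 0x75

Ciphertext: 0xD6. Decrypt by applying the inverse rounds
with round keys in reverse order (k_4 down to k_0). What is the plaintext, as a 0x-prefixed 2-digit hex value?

s_0 = ciphertext = 0xD6
s_1 = InvRound(s_0, k_4) = 0xED
s_2 = InvRound(s_1, k_3) = 0xBE
s_3 = InvRound(s_2, k_2) = 0x4B
s_4 = InvRound(s_3, k_1) = 0x24
s_5 = InvRound(s_4, k_0) = 0x92

0x92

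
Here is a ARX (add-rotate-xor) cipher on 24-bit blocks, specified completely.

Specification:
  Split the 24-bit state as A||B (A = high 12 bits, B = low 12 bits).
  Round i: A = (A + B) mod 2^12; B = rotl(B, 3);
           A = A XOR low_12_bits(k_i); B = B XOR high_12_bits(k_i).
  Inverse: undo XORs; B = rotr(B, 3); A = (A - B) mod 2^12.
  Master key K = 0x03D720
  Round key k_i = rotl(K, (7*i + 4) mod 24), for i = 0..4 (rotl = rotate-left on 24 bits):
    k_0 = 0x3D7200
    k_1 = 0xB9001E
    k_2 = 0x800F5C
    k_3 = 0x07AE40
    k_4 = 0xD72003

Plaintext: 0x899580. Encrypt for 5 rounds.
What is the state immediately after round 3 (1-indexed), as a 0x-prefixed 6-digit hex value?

s_0 = plaintext = 0x899580
s_1 = Round(s_0, k_0) = 0xC19FD5
s_2 = Round(s_1, k_1) = 0xBF053F
s_3 = Round(s_2, k_2) = 0xE731FA
s_4 = Round(s_3, k_3) = 0xE2DFAA
s_5 = Round(s_4, k_4) = 0xDD4025

0xE731FA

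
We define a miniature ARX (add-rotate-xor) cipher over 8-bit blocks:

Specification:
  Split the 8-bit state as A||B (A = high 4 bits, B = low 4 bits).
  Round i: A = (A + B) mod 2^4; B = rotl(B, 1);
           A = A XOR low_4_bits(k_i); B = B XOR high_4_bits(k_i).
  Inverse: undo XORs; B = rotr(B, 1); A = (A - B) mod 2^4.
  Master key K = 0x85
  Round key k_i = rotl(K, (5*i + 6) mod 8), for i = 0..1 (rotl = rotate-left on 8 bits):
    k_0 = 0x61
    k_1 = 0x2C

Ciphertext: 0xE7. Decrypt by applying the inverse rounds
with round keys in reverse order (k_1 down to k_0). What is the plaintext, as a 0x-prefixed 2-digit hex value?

s_0 = ciphertext = 0xE7
s_1 = InvRound(s_0, k_1) = 0x8A
s_2 = InvRound(s_1, k_0) = 0x36

0x36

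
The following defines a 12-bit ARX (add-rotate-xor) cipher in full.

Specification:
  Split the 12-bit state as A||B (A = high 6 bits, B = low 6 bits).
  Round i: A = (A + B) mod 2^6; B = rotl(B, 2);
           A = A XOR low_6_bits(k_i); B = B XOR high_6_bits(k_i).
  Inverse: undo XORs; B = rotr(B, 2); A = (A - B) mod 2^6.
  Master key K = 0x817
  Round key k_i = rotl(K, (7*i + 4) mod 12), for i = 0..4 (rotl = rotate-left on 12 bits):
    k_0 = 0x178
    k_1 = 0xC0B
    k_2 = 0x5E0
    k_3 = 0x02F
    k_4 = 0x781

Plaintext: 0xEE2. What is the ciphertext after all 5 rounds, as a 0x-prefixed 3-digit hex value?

0x6A7

s_0 = plaintext = 0xEE2
s_1 = Round(s_0, k_0) = 0x94F
s_2 = Round(s_1, k_1) = 0xFCC
s_3 = Round(s_2, k_2) = 0xAE7
s_4 = Round(s_3, k_3) = 0xF5E
s_5 = Round(s_4, k_4) = 0x6A7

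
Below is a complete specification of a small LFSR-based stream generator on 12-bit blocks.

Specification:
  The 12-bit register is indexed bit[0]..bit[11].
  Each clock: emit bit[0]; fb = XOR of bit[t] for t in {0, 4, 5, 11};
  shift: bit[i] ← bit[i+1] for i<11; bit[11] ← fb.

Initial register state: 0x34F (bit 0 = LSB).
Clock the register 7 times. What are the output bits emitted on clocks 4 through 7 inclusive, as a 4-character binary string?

1001

reg_0 = 0x34F
clock 1: out=1, reg = 0x9A7
clock 2: out=1, reg = 0xCD3
clock 3: out=1, reg = 0xE69
clock 4: out=1, reg = 0xF34
clock 5: out=0, reg = 0xF9A
clock 6: out=0, reg = 0x7CD
clock 7: out=1, reg = 0xBE6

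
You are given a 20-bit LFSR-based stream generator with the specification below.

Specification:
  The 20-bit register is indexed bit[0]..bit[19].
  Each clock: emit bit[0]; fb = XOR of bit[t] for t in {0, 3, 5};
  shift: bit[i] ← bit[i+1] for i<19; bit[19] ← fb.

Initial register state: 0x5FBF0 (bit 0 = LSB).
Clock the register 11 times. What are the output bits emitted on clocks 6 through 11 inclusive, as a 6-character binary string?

111110

reg_0 = 0x5FBF0
clock 1: out=0, reg = 0xAFDF8
clock 2: out=0, reg = 0x57EFC
clock 3: out=0, reg = 0x2BF7E
clock 4: out=0, reg = 0x15FBF
clock 5: out=1, reg = 0x8AFDF
clock 6: out=1, reg = 0x457EF
clock 7: out=1, reg = 0xA2BF7
clock 8: out=1, reg = 0x515FB
clock 9: out=1, reg = 0xA8AFD
clock 10: out=1, reg = 0xD457E
clock 11: out=0, reg = 0x6A2BF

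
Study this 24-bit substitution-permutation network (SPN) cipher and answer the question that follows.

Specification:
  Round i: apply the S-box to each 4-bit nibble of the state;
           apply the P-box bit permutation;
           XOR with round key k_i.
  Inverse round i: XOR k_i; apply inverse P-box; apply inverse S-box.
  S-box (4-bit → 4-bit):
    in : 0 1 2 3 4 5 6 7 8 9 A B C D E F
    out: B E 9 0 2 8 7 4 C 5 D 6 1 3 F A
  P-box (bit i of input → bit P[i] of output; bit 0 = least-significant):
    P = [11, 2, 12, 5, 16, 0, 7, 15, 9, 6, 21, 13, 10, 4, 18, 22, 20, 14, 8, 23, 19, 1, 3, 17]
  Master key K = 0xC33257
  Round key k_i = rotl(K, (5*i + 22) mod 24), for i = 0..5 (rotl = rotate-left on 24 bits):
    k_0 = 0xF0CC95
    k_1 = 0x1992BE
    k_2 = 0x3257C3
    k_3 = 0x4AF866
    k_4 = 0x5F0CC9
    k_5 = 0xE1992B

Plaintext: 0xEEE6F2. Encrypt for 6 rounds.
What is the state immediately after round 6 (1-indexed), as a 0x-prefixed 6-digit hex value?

0x78FBCC

s_0 = plaintext = 0xEEE6F2
s_1 = Round(s_0, k_0) = 0x0E03EE
s_2 = Round(s_1, k_1) = 0xC24F09
s_3 = Round(s_2, k_2) = 0xABEF92
s_4 = Round(s_3, k_3) = 0x05959E
s_5 = Round(s_4, k_4) = 0xD0306F
s_6 = Round(s_5, k_5) = 0x78FBCC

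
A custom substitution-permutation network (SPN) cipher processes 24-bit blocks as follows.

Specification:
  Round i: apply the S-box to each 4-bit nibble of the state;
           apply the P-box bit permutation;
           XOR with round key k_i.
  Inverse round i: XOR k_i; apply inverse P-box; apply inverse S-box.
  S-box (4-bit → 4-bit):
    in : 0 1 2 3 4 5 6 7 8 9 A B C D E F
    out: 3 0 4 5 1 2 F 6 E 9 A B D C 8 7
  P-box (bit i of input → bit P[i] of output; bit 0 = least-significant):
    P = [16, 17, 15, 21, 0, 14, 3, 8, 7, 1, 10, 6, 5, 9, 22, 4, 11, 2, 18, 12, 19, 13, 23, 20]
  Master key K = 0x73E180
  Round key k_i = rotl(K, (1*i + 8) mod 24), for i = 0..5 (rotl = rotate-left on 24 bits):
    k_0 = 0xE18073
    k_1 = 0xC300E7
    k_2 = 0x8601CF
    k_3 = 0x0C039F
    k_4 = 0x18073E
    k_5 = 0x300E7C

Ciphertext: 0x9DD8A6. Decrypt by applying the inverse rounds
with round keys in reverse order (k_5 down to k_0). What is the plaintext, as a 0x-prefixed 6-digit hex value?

0x5BFD75

s_0 = ciphertext = 0x9DD8A6
s_1 = InvRound(s_0, k_5) = 0x3DA67C
s_2 = InvRound(s_1, k_4) = 0x521AEC
s_3 = InvRound(s_2, k_3) = 0x9CCA95
s_4 = InvRound(s_3, k_2) = 0x94AA87
s_5 = InvRound(s_4, k_1) = 0xA3FE1F
s_6 = InvRound(s_5, k_0) = 0x5BFD75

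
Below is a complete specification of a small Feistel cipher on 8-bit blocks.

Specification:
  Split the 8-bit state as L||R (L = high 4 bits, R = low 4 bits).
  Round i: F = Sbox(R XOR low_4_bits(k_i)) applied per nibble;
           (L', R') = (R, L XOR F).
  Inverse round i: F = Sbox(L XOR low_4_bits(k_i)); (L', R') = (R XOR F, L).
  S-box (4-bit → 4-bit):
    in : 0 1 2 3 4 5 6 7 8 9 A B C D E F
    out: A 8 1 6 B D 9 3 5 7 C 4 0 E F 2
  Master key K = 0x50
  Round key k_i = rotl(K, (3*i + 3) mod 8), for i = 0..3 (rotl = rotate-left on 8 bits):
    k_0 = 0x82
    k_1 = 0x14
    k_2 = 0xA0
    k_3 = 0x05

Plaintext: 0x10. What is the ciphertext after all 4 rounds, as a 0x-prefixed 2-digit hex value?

s_0 = plaintext = 0x10
s_1 = Round(s_0, k_0) = 0x00
s_2 = Round(s_1, k_1) = 0x0B
s_3 = Round(s_2, k_2) = 0xB4
s_4 = Round(s_3, k_3) = 0x43

0x43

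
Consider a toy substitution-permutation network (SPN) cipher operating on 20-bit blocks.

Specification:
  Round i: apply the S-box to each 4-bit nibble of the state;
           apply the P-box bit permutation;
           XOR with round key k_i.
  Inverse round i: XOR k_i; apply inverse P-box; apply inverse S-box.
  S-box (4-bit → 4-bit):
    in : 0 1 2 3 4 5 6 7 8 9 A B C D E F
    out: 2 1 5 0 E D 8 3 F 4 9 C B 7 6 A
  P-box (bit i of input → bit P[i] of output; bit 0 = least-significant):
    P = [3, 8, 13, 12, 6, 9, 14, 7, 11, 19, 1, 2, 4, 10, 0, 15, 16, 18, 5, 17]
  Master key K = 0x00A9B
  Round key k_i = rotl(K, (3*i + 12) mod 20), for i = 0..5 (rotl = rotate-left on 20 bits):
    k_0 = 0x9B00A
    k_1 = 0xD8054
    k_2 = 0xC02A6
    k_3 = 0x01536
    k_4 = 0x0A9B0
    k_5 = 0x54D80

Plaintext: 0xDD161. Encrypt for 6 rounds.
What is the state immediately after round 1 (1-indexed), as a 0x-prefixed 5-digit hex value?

s_0 = plaintext = 0xDD161
s_1 = Round(s_0, k_0) = 0xCBCB3
s_2 = Round(s_1, k_1) = 0x248D1
s_3 = Round(s_2, k_2) = 0x5CCC9
s_4 = Round(s_3, k_3) = 0xBBBC2
s_5 = Round(s_4, k_4) = 0x20B5F
s_6 = Round(s_5, k_5) = 0x41866

0xCBCB3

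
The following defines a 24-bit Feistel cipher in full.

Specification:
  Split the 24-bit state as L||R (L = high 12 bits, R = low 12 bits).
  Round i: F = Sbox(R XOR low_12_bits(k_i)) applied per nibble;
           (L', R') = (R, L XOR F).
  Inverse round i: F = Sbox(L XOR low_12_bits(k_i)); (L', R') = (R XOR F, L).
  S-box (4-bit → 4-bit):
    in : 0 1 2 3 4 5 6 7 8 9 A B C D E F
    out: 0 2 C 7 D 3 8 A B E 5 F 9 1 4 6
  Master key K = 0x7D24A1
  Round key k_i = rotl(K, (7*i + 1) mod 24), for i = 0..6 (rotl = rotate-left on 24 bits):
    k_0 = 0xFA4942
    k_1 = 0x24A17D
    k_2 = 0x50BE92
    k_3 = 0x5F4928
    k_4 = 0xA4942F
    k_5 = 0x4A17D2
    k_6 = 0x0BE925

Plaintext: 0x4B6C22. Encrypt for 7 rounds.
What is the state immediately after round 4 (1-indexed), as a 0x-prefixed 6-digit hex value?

s_0 = plaintext = 0x4B6C22
s_1 = Round(s_0, k_0) = 0xC22736
s_2 = Round(s_1, k_1) = 0x7364FD
s_3 = Round(s_2, k_2) = 0x4FD2B0
s_4 = Round(s_3, k_3) = 0x2B0B16
s_5 = Round(s_4, k_4) = 0xB164CE
s_6 = Round(s_5, k_5) = 0x4CEC3F
s_7 = Round(s_6, k_6) = 0xC3F7EB

0x2B0B16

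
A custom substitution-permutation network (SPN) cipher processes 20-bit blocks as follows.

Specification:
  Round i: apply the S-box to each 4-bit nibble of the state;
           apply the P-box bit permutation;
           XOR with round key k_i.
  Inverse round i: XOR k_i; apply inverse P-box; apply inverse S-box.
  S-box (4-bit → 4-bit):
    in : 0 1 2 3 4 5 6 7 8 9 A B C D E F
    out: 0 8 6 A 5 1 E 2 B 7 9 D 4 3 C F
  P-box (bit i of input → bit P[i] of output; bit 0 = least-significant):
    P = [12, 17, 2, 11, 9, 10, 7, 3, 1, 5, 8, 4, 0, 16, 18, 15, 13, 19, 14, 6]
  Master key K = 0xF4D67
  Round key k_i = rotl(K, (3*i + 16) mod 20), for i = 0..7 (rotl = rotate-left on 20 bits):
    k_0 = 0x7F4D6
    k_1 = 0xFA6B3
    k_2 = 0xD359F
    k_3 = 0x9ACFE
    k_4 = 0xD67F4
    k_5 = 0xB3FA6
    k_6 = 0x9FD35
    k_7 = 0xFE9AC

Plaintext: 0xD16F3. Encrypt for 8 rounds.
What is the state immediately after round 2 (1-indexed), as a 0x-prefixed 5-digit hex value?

0x78B2C

s_0 = plaintext = 0xD16F3
s_1 = Round(s_0, k_0) = 0xD5B6E
s_2 = Round(s_1, k_1) = 0x78B2C
s_3 = Round(s_2, k_2) = 0x4B008
s_4 = Round(s_3, k_3) = 0xF54FF
s_5 = Round(s_4, k_4) = 0x7183B
s_6 = Round(s_5, k_5) = 0x3A398
s_7 = Round(s_6, k_6) = 0x363C4
s_8 = Round(s_7, k_7) = 0x27958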